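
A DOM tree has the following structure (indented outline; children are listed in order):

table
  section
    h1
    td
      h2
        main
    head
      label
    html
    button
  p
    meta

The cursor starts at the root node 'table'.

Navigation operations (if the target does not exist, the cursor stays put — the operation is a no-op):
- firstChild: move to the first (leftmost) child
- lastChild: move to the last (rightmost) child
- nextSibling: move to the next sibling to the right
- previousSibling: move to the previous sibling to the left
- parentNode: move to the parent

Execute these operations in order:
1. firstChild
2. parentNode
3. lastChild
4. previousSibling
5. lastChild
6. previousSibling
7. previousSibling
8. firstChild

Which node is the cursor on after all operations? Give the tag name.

Answer: label

Derivation:
After 1 (firstChild): section
After 2 (parentNode): table
After 3 (lastChild): p
After 4 (previousSibling): section
After 5 (lastChild): button
After 6 (previousSibling): html
After 7 (previousSibling): head
After 8 (firstChild): label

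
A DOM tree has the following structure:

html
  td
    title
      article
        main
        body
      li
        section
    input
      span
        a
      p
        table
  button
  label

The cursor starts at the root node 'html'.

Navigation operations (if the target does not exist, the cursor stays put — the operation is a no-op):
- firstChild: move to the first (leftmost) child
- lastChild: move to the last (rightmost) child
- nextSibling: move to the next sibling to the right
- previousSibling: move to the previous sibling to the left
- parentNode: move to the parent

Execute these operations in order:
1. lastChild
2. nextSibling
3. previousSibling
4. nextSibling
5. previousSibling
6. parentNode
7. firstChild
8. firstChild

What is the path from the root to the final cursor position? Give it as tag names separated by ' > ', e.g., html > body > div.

After 1 (lastChild): label
After 2 (nextSibling): label (no-op, stayed)
After 3 (previousSibling): button
After 4 (nextSibling): label
After 5 (previousSibling): button
After 6 (parentNode): html
After 7 (firstChild): td
After 8 (firstChild): title

Answer: html > td > title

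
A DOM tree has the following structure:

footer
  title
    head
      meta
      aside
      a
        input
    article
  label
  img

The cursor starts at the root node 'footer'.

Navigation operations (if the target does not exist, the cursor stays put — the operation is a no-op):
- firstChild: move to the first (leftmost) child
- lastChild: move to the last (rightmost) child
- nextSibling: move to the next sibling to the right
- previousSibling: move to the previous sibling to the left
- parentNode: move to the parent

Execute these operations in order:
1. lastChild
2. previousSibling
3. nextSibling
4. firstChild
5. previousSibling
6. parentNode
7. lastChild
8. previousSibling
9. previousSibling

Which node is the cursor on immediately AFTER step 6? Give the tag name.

After 1 (lastChild): img
After 2 (previousSibling): label
After 3 (nextSibling): img
After 4 (firstChild): img (no-op, stayed)
After 5 (previousSibling): label
After 6 (parentNode): footer

Answer: footer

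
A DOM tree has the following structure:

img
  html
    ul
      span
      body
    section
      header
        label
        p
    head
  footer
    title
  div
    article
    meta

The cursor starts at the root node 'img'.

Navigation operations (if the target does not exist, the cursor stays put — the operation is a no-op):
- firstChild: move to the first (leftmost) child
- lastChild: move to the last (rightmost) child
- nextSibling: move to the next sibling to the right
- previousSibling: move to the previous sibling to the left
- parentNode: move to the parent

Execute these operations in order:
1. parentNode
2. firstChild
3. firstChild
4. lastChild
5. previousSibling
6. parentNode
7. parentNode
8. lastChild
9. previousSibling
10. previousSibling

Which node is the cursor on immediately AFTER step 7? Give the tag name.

After 1 (parentNode): img (no-op, stayed)
After 2 (firstChild): html
After 3 (firstChild): ul
After 4 (lastChild): body
After 5 (previousSibling): span
After 6 (parentNode): ul
After 7 (parentNode): html

Answer: html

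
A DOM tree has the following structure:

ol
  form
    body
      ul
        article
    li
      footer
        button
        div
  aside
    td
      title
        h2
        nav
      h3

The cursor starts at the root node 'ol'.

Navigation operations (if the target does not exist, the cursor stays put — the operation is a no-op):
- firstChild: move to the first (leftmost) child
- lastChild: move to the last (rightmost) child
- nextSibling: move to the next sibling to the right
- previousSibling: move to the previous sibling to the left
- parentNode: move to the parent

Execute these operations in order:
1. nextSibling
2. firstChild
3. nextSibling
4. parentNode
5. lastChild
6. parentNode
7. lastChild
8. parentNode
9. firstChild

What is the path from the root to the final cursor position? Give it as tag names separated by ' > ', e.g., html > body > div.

After 1 (nextSibling): ol (no-op, stayed)
After 2 (firstChild): form
After 3 (nextSibling): aside
After 4 (parentNode): ol
After 5 (lastChild): aside
After 6 (parentNode): ol
After 7 (lastChild): aside
After 8 (parentNode): ol
After 9 (firstChild): form

Answer: ol > form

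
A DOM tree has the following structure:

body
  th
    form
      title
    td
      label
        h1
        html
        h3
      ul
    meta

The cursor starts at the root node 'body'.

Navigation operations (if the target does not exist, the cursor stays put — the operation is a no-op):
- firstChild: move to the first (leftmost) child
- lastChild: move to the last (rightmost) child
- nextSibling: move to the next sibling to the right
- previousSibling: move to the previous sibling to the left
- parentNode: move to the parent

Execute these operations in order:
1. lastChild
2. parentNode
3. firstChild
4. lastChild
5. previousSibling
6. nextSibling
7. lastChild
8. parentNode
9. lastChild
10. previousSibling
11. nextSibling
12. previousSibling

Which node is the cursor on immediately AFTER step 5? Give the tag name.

After 1 (lastChild): th
After 2 (parentNode): body
After 3 (firstChild): th
After 4 (lastChild): meta
After 5 (previousSibling): td

Answer: td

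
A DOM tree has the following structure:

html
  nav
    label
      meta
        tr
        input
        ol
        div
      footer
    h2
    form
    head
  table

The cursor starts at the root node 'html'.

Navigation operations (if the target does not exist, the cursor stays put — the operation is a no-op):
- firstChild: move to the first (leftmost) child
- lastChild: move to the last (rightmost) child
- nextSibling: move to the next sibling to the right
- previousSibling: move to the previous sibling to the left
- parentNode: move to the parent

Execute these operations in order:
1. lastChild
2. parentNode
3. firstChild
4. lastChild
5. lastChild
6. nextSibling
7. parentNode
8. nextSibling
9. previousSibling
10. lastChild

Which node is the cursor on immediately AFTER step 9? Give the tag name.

Answer: nav

Derivation:
After 1 (lastChild): table
After 2 (parentNode): html
After 3 (firstChild): nav
After 4 (lastChild): head
After 5 (lastChild): head (no-op, stayed)
After 6 (nextSibling): head (no-op, stayed)
After 7 (parentNode): nav
After 8 (nextSibling): table
After 9 (previousSibling): nav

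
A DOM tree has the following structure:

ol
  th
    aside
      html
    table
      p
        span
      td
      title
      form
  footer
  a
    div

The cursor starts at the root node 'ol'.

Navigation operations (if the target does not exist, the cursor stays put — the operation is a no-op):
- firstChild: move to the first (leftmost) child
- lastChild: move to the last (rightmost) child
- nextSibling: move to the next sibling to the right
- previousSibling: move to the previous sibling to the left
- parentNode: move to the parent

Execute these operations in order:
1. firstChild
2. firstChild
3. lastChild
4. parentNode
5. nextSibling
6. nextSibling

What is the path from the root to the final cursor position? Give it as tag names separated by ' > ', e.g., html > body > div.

Answer: ol > th > table

Derivation:
After 1 (firstChild): th
After 2 (firstChild): aside
After 3 (lastChild): html
After 4 (parentNode): aside
After 5 (nextSibling): table
After 6 (nextSibling): table (no-op, stayed)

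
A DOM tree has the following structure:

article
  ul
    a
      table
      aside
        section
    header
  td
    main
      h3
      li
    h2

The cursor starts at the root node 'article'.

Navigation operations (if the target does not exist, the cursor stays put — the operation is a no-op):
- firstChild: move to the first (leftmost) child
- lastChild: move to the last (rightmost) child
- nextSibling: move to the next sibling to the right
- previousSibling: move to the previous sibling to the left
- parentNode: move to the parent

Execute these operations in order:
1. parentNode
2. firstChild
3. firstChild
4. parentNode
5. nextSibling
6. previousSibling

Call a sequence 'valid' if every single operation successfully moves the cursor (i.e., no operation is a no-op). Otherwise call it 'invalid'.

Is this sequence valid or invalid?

Answer: invalid

Derivation:
After 1 (parentNode): article (no-op, stayed)
After 2 (firstChild): ul
After 3 (firstChild): a
After 4 (parentNode): ul
After 5 (nextSibling): td
After 6 (previousSibling): ul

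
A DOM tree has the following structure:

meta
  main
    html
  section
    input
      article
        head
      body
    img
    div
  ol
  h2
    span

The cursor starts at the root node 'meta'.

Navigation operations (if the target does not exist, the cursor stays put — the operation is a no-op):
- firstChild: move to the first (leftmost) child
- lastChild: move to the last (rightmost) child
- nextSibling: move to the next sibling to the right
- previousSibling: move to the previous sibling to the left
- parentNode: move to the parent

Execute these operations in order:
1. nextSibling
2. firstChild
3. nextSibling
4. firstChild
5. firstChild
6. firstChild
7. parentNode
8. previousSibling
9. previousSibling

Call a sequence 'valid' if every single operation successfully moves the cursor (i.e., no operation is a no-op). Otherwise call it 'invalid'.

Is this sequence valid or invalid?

After 1 (nextSibling): meta (no-op, stayed)
After 2 (firstChild): main
After 3 (nextSibling): section
After 4 (firstChild): input
After 5 (firstChild): article
After 6 (firstChild): head
After 7 (parentNode): article
After 8 (previousSibling): article (no-op, stayed)
After 9 (previousSibling): article (no-op, stayed)

Answer: invalid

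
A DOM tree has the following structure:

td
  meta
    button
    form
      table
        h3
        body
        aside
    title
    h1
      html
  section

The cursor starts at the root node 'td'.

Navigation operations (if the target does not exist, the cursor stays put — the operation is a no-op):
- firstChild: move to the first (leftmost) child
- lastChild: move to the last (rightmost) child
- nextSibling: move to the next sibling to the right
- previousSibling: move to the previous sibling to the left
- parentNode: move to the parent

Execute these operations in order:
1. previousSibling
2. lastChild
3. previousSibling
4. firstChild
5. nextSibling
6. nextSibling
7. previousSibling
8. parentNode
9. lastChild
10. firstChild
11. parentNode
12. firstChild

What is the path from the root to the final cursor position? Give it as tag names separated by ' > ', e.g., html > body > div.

Answer: td > meta > h1 > html

Derivation:
After 1 (previousSibling): td (no-op, stayed)
After 2 (lastChild): section
After 3 (previousSibling): meta
After 4 (firstChild): button
After 5 (nextSibling): form
After 6 (nextSibling): title
After 7 (previousSibling): form
After 8 (parentNode): meta
After 9 (lastChild): h1
After 10 (firstChild): html
After 11 (parentNode): h1
After 12 (firstChild): html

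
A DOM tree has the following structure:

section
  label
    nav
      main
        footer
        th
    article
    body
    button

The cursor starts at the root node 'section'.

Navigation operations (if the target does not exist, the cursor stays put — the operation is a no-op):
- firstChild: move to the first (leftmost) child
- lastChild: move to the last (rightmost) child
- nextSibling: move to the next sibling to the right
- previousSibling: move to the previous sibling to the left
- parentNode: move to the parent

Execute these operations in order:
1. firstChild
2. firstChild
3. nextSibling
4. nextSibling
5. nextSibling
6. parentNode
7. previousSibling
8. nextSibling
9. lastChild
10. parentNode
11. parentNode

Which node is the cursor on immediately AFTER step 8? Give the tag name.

Answer: label

Derivation:
After 1 (firstChild): label
After 2 (firstChild): nav
After 3 (nextSibling): article
After 4 (nextSibling): body
After 5 (nextSibling): button
After 6 (parentNode): label
After 7 (previousSibling): label (no-op, stayed)
After 8 (nextSibling): label (no-op, stayed)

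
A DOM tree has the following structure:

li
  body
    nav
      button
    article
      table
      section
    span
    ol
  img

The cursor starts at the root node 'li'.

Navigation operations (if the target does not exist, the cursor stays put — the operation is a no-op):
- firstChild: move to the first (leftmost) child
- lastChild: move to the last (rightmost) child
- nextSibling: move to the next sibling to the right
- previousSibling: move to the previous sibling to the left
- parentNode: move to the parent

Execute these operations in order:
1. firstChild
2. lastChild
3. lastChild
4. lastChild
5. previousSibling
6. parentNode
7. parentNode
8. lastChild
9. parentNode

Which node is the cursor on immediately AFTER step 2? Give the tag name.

After 1 (firstChild): body
After 2 (lastChild): ol

Answer: ol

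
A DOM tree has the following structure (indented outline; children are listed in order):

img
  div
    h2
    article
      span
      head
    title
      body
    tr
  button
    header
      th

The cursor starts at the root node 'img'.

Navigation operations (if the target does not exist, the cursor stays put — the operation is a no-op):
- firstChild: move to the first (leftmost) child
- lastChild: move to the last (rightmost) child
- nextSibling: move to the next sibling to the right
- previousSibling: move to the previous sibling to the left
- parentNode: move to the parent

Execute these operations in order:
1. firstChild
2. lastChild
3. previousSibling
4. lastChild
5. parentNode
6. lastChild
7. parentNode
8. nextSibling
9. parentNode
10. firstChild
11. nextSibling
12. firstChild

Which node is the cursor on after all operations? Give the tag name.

Answer: span

Derivation:
After 1 (firstChild): div
After 2 (lastChild): tr
After 3 (previousSibling): title
After 4 (lastChild): body
After 5 (parentNode): title
After 6 (lastChild): body
After 7 (parentNode): title
After 8 (nextSibling): tr
After 9 (parentNode): div
After 10 (firstChild): h2
After 11 (nextSibling): article
After 12 (firstChild): span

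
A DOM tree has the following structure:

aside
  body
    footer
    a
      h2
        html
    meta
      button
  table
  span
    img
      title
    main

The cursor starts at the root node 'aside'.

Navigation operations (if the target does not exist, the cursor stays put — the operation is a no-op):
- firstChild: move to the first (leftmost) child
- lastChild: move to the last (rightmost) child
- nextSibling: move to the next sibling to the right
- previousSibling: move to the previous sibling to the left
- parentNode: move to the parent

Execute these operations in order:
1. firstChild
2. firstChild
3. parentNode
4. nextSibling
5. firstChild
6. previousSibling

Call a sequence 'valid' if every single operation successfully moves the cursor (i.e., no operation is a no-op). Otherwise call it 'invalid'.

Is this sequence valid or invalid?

After 1 (firstChild): body
After 2 (firstChild): footer
After 3 (parentNode): body
After 4 (nextSibling): table
After 5 (firstChild): table (no-op, stayed)
After 6 (previousSibling): body

Answer: invalid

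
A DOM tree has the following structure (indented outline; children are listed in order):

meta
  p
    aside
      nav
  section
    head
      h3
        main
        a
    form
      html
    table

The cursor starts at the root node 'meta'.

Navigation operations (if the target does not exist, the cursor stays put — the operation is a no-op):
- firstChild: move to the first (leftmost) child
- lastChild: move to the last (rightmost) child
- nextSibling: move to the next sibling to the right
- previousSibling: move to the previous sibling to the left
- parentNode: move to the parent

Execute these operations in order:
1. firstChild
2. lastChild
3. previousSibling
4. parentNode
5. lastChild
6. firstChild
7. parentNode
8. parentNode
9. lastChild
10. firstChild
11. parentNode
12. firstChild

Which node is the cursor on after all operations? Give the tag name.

After 1 (firstChild): p
After 2 (lastChild): aside
After 3 (previousSibling): aside (no-op, stayed)
After 4 (parentNode): p
After 5 (lastChild): aside
After 6 (firstChild): nav
After 7 (parentNode): aside
After 8 (parentNode): p
After 9 (lastChild): aside
After 10 (firstChild): nav
After 11 (parentNode): aside
After 12 (firstChild): nav

Answer: nav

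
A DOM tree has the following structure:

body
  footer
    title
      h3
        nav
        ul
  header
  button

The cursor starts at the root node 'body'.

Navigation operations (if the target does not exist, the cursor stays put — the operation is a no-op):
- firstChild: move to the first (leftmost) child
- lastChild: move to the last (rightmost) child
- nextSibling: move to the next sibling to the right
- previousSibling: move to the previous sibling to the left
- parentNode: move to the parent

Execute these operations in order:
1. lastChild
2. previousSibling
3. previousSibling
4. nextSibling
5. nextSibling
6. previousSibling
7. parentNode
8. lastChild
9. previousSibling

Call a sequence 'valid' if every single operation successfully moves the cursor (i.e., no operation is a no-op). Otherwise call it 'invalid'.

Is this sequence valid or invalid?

Answer: valid

Derivation:
After 1 (lastChild): button
After 2 (previousSibling): header
After 3 (previousSibling): footer
After 4 (nextSibling): header
After 5 (nextSibling): button
After 6 (previousSibling): header
After 7 (parentNode): body
After 8 (lastChild): button
After 9 (previousSibling): header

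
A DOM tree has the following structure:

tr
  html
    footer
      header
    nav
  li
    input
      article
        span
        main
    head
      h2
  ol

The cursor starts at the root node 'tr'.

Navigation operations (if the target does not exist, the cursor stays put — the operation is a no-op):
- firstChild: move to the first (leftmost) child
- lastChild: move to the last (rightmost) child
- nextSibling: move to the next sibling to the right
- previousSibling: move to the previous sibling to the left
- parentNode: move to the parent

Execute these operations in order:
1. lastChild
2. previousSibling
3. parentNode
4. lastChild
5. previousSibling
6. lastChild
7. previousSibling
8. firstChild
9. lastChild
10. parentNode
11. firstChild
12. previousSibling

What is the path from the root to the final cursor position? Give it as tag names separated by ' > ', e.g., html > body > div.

After 1 (lastChild): ol
After 2 (previousSibling): li
After 3 (parentNode): tr
After 4 (lastChild): ol
After 5 (previousSibling): li
After 6 (lastChild): head
After 7 (previousSibling): input
After 8 (firstChild): article
After 9 (lastChild): main
After 10 (parentNode): article
After 11 (firstChild): span
After 12 (previousSibling): span (no-op, stayed)

Answer: tr > li > input > article > span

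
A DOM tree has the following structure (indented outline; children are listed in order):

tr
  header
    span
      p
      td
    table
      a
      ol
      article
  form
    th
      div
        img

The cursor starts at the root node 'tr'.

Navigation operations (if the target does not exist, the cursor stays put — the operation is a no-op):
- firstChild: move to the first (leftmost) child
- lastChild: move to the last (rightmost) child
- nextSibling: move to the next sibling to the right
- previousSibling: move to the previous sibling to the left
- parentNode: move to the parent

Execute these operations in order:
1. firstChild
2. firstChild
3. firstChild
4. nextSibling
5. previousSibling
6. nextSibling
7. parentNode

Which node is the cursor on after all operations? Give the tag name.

Answer: span

Derivation:
After 1 (firstChild): header
After 2 (firstChild): span
After 3 (firstChild): p
After 4 (nextSibling): td
After 5 (previousSibling): p
After 6 (nextSibling): td
After 7 (parentNode): span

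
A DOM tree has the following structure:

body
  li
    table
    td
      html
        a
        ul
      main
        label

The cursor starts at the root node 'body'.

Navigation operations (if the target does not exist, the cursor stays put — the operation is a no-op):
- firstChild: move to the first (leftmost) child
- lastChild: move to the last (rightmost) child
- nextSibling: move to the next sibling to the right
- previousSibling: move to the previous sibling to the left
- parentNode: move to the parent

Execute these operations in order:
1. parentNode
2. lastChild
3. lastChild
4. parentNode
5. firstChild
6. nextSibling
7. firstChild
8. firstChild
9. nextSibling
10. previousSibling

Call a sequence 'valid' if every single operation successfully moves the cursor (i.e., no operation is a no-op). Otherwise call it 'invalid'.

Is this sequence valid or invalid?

Answer: invalid

Derivation:
After 1 (parentNode): body (no-op, stayed)
After 2 (lastChild): li
After 3 (lastChild): td
After 4 (parentNode): li
After 5 (firstChild): table
After 6 (nextSibling): td
After 7 (firstChild): html
After 8 (firstChild): a
After 9 (nextSibling): ul
After 10 (previousSibling): a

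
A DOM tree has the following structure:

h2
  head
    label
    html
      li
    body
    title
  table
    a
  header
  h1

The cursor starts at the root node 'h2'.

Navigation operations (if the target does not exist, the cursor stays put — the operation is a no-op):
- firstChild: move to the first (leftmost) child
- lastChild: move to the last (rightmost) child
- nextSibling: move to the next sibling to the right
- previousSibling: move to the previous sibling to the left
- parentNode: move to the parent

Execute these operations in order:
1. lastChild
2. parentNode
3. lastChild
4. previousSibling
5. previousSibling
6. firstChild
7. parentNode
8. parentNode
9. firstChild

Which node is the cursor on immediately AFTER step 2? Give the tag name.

After 1 (lastChild): h1
After 2 (parentNode): h2

Answer: h2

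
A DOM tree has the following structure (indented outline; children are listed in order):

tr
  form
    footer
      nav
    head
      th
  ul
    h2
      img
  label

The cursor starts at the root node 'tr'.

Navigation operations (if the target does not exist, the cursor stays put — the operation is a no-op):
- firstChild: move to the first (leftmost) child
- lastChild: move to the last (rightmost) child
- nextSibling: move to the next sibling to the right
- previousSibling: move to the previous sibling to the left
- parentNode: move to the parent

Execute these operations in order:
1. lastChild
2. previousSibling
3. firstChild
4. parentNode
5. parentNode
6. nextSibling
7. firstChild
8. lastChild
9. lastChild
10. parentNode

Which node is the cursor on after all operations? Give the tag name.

After 1 (lastChild): label
After 2 (previousSibling): ul
After 3 (firstChild): h2
After 4 (parentNode): ul
After 5 (parentNode): tr
After 6 (nextSibling): tr (no-op, stayed)
After 7 (firstChild): form
After 8 (lastChild): head
After 9 (lastChild): th
After 10 (parentNode): head

Answer: head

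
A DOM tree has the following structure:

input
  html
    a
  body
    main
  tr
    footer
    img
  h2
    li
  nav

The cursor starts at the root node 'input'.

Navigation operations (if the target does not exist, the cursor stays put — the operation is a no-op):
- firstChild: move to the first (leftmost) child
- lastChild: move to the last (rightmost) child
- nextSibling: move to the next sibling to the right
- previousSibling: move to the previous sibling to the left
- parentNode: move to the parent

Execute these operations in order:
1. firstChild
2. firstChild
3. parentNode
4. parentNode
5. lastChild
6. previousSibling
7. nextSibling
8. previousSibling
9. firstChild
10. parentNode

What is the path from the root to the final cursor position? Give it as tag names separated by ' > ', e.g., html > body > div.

Answer: input > h2

Derivation:
After 1 (firstChild): html
After 2 (firstChild): a
After 3 (parentNode): html
After 4 (parentNode): input
After 5 (lastChild): nav
After 6 (previousSibling): h2
After 7 (nextSibling): nav
After 8 (previousSibling): h2
After 9 (firstChild): li
After 10 (parentNode): h2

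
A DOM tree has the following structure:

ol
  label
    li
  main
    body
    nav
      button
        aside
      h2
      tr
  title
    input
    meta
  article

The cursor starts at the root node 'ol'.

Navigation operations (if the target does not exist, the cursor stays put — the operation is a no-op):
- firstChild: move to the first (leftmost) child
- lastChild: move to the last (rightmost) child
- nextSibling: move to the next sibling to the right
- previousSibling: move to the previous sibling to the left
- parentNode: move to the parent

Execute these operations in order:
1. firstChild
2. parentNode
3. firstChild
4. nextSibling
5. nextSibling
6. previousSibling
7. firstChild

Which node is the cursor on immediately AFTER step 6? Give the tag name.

After 1 (firstChild): label
After 2 (parentNode): ol
After 3 (firstChild): label
After 4 (nextSibling): main
After 5 (nextSibling): title
After 6 (previousSibling): main

Answer: main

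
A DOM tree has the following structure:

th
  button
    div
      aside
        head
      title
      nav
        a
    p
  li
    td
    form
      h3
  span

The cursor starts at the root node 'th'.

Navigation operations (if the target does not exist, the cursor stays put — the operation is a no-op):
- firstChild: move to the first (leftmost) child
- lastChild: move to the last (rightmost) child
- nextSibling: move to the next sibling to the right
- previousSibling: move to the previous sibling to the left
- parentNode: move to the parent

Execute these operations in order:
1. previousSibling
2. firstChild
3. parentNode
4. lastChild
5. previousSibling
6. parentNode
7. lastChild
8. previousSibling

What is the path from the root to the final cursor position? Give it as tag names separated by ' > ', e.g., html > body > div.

After 1 (previousSibling): th (no-op, stayed)
After 2 (firstChild): button
After 3 (parentNode): th
After 4 (lastChild): span
After 5 (previousSibling): li
After 6 (parentNode): th
After 7 (lastChild): span
After 8 (previousSibling): li

Answer: th > li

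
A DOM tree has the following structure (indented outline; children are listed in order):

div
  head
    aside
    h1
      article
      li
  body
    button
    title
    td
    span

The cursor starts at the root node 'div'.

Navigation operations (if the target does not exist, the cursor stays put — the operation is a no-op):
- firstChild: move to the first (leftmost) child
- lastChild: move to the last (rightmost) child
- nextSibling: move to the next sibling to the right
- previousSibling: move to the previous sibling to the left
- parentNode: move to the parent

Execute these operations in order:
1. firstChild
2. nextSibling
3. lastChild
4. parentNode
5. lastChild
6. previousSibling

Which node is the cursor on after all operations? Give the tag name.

Answer: td

Derivation:
After 1 (firstChild): head
After 2 (nextSibling): body
After 3 (lastChild): span
After 4 (parentNode): body
After 5 (lastChild): span
After 6 (previousSibling): td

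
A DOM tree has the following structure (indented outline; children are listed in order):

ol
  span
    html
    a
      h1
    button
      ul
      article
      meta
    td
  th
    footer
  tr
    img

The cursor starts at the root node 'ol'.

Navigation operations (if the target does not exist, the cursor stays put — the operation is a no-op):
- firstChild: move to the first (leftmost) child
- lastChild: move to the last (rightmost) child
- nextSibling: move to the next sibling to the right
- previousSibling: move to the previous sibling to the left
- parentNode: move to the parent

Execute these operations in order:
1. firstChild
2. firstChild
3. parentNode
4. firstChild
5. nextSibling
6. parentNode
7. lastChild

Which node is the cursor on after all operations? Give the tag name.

After 1 (firstChild): span
After 2 (firstChild): html
After 3 (parentNode): span
After 4 (firstChild): html
After 5 (nextSibling): a
After 6 (parentNode): span
After 7 (lastChild): td

Answer: td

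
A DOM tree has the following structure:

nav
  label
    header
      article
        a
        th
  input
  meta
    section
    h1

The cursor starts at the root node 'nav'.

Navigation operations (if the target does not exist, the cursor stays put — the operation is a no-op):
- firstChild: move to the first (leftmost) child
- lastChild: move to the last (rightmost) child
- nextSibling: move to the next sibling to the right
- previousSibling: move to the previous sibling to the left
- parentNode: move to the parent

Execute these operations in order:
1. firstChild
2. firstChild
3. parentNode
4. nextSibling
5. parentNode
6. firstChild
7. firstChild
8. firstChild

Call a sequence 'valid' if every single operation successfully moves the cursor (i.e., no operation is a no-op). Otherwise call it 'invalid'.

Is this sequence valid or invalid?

After 1 (firstChild): label
After 2 (firstChild): header
After 3 (parentNode): label
After 4 (nextSibling): input
After 5 (parentNode): nav
After 6 (firstChild): label
After 7 (firstChild): header
After 8 (firstChild): article

Answer: valid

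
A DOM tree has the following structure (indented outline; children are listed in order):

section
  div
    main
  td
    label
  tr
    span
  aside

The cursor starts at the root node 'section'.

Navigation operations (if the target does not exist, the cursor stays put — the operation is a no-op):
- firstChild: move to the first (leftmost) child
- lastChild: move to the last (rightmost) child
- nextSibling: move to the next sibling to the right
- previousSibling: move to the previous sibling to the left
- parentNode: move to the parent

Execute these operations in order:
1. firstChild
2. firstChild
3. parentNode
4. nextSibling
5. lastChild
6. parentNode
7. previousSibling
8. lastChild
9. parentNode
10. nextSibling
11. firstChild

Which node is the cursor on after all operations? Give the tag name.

Answer: label

Derivation:
After 1 (firstChild): div
After 2 (firstChild): main
After 3 (parentNode): div
After 4 (nextSibling): td
After 5 (lastChild): label
After 6 (parentNode): td
After 7 (previousSibling): div
After 8 (lastChild): main
After 9 (parentNode): div
After 10 (nextSibling): td
After 11 (firstChild): label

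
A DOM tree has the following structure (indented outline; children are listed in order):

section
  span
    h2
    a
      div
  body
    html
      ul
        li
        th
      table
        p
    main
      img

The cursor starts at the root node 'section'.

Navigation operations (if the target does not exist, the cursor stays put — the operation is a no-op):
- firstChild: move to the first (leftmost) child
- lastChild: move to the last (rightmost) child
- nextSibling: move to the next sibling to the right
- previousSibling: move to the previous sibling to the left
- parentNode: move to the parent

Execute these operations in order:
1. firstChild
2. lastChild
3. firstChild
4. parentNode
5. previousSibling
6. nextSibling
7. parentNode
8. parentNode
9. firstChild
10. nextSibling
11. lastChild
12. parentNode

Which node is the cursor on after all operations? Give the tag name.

After 1 (firstChild): span
After 2 (lastChild): a
After 3 (firstChild): div
After 4 (parentNode): a
After 5 (previousSibling): h2
After 6 (nextSibling): a
After 7 (parentNode): span
After 8 (parentNode): section
After 9 (firstChild): span
After 10 (nextSibling): body
After 11 (lastChild): main
After 12 (parentNode): body

Answer: body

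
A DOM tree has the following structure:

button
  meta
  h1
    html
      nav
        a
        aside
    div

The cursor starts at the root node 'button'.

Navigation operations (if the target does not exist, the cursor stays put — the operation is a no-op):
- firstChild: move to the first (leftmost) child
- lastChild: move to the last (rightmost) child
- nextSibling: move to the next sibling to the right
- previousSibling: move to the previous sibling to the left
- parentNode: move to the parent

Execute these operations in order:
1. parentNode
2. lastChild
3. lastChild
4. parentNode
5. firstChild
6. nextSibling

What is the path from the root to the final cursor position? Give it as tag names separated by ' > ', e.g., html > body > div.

After 1 (parentNode): button (no-op, stayed)
After 2 (lastChild): h1
After 3 (lastChild): div
After 4 (parentNode): h1
After 5 (firstChild): html
After 6 (nextSibling): div

Answer: button > h1 > div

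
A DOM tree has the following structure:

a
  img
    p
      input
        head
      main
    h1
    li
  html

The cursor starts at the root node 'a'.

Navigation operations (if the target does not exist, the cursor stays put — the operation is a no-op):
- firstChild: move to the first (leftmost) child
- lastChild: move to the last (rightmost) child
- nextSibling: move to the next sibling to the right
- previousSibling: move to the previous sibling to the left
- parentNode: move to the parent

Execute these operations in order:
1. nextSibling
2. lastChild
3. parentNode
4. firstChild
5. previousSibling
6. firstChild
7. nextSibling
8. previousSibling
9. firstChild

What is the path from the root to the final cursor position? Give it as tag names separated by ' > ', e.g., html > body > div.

Answer: a > img > p > input

Derivation:
After 1 (nextSibling): a (no-op, stayed)
After 2 (lastChild): html
After 3 (parentNode): a
After 4 (firstChild): img
After 5 (previousSibling): img (no-op, stayed)
After 6 (firstChild): p
After 7 (nextSibling): h1
After 8 (previousSibling): p
After 9 (firstChild): input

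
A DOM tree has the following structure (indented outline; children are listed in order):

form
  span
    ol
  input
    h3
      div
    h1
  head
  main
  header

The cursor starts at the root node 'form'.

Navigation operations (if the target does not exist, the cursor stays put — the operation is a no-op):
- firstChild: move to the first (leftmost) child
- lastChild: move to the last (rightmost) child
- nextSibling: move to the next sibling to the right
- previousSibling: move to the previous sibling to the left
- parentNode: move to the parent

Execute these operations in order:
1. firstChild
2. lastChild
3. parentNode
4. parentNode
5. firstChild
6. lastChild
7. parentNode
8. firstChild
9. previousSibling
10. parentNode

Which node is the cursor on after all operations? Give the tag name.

After 1 (firstChild): span
After 2 (lastChild): ol
After 3 (parentNode): span
After 4 (parentNode): form
After 5 (firstChild): span
After 6 (lastChild): ol
After 7 (parentNode): span
After 8 (firstChild): ol
After 9 (previousSibling): ol (no-op, stayed)
After 10 (parentNode): span

Answer: span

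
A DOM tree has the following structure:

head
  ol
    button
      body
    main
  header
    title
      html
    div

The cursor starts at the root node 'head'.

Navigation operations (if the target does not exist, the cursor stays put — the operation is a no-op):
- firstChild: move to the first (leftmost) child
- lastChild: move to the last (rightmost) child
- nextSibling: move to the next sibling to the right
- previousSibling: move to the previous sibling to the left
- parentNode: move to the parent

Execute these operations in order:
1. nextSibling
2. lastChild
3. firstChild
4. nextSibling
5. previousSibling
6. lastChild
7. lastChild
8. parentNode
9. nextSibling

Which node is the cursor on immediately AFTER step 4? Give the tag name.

Answer: div

Derivation:
After 1 (nextSibling): head (no-op, stayed)
After 2 (lastChild): header
After 3 (firstChild): title
After 4 (nextSibling): div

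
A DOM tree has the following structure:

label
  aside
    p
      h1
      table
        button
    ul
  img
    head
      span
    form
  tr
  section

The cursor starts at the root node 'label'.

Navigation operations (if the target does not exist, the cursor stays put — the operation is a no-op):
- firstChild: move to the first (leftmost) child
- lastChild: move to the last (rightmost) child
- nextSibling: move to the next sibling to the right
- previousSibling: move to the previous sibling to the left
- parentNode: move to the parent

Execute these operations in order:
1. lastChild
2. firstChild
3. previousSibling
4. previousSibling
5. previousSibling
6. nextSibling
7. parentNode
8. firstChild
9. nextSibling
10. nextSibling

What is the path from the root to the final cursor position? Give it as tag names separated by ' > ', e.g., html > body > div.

Answer: label > tr

Derivation:
After 1 (lastChild): section
After 2 (firstChild): section (no-op, stayed)
After 3 (previousSibling): tr
After 4 (previousSibling): img
After 5 (previousSibling): aside
After 6 (nextSibling): img
After 7 (parentNode): label
After 8 (firstChild): aside
After 9 (nextSibling): img
After 10 (nextSibling): tr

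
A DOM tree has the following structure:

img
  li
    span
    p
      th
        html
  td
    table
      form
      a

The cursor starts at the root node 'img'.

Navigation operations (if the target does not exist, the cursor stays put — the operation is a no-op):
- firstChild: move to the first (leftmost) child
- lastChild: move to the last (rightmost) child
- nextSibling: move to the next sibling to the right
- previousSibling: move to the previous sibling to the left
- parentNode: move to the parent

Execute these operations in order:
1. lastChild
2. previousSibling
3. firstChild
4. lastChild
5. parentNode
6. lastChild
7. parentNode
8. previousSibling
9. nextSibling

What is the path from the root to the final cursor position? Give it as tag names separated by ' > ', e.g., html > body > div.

Answer: img > td

Derivation:
After 1 (lastChild): td
After 2 (previousSibling): li
After 3 (firstChild): span
After 4 (lastChild): span (no-op, stayed)
After 5 (parentNode): li
After 6 (lastChild): p
After 7 (parentNode): li
After 8 (previousSibling): li (no-op, stayed)
After 9 (nextSibling): td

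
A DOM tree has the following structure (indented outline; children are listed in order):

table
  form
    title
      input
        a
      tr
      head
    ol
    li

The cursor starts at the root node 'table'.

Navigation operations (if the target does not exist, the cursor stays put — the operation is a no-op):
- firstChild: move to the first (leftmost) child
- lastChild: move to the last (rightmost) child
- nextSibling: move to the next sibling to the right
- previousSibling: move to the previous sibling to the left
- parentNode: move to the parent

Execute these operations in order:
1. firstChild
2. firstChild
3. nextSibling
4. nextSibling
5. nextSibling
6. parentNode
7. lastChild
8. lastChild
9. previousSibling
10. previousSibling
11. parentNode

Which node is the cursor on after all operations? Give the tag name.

After 1 (firstChild): form
After 2 (firstChild): title
After 3 (nextSibling): ol
After 4 (nextSibling): li
After 5 (nextSibling): li (no-op, stayed)
After 6 (parentNode): form
After 7 (lastChild): li
After 8 (lastChild): li (no-op, stayed)
After 9 (previousSibling): ol
After 10 (previousSibling): title
After 11 (parentNode): form

Answer: form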